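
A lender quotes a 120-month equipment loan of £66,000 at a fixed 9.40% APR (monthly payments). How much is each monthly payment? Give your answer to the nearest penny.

Monthly rate = 9.4%/12 = 0.0078333; payment = 66,000 × 0.0078333 / (1 − (1+0.0078333)^−120) = £850.41.

£850.41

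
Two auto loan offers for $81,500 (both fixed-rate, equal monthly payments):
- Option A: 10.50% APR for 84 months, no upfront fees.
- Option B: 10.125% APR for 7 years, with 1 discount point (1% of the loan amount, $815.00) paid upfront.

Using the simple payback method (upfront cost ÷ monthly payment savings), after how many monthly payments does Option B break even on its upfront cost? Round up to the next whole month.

52 months

Option A: at 10.50% the monthly rate is 0.0087500, so the payment is 81,500 × 0.0087500 / (1 − 1.0087500^−84) = $1,374.14.
Option B: at 10.125% the monthly rate is 0.0084375, so the payment is 81,500 × 0.0084375 / (1 − 1.0084375^−84) = $1,358.27.
Monthly savings = $1,374.14 − $1,358.27 = $15.87.
Break-even = $815.00 / $15.87 = 51.35 → 52 months.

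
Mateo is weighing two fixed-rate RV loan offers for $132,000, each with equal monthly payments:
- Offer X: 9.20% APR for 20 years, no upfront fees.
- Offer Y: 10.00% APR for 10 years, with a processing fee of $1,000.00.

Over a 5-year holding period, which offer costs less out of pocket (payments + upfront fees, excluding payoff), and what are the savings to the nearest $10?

Offer X by $33,380

Offer X: monthly rate = 9.2%/12 = 0.0076667; payment = 132,000 × 0.0076667 / (1 − (1+0.0076667)^−240) = $1,204.67.
Offer Y: monthly rate = 10%/12 = 0.0083333; payment = 132,000 × 0.0083333 / (1 − (1+0.0083333)^−120) = $1,744.39.
Over 60 months: Offer X costs 60 × $1,204.67 = $72,280.20; Offer Y costs 60 × $1,744.39 + $1,000.00 = $105,663.40.
Offer X is cheaper by $105,663.40 − $72,280.20 = $33,383.20.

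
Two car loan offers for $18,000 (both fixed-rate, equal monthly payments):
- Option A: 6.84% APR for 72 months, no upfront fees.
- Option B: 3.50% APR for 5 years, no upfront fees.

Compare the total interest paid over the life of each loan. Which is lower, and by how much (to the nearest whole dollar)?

Option A: monthly rate = 6.84%/12 = 0.0057000; payment = 18,000 × 0.0057000 / (1 − (1+0.0057000)^−72) = $305.50.
Total interest on Option A = 72 × $305.50 − $18,000 = $3,996.00.
Option B: monthly rate = 3.5%/12 = 0.0029167; payment = 18,000 × 0.0029167 / (1 − (1+0.0029167)^−60) = $327.45.
Total interest on Option B = 60 × $327.45 − $18,000 = $1,647.00.
Option B is lower by $2,349.00.

Option B by $2,349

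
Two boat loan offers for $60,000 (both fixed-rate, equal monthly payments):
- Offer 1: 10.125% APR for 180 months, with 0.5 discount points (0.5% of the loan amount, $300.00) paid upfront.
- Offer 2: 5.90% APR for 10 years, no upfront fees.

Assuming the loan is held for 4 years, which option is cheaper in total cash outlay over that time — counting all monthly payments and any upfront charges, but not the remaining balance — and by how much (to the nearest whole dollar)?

Offer 1 by $360

Offer 1: monthly rate = 10.125%/12 = 0.0084375; payment = 60,000 × 0.0084375 / (1 − (1+0.0084375)^−180) = $649.36.
Offer 2: at 5.90% the monthly rate is 0.0049167, so the payment is 60,000 × 0.0049167 / (1 − 1.0049167^−120) = $663.11.
Over 48 months: Offer 1 costs 48 × $649.36 + $300.00 = $31,469.28; Offer 2 costs 48 × $663.11 = $31,829.28.
Offer 1 is cheaper by $31,829.28 − $31,469.28 = $360.00.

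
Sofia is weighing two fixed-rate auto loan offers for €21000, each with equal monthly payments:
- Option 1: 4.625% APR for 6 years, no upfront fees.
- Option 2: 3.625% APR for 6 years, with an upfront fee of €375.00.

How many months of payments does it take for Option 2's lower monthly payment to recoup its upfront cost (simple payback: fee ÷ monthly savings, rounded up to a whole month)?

Option 1: at 4.625% the monthly rate is 0.0038542, so the payment is 21,000 × 0.0038542 / (1 − 1.0038542^−72) = €334.56.
Option 2: at 3.625% the monthly rate is 0.0030208, so the payment is 21,000 × 0.0030208 / (1 − 1.0030208^−72) = €324.97.
Monthly savings = €334.56 − €324.97 = €9.59.
Break-even = €375.00 / €9.59 = 39.10 → 40 months.

40 months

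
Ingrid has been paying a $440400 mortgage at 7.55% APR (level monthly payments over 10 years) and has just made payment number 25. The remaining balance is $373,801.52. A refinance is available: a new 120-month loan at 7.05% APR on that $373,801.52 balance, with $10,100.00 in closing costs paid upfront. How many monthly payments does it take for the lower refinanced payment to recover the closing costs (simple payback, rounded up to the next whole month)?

Current payment = 440,400 × 7.55%/12 / (1 − (1+0.0062917)^−120) = $5,239.13.
Refinanced payment = 373,801.52 × 0.0058750 / (1 − (1+0.0058750)^−120) = $4,349.79.
Monthly savings = $5,239.13 − $4,349.79 = $889.34.
Break-even = $10,100.00 / $889.34 = 11.36 → 12 months.

12 months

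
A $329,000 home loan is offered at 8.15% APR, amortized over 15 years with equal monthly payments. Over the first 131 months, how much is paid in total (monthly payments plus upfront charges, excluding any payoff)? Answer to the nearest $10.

$415,620

Monthly rate = 8.15%/12 = 0.0067917; payment = 329,000 × 0.0067917 / (1 − (1+0.0067917)^−180) = $3,172.65.
Total outlay = 131 × $3,172.65 = $415,617.15.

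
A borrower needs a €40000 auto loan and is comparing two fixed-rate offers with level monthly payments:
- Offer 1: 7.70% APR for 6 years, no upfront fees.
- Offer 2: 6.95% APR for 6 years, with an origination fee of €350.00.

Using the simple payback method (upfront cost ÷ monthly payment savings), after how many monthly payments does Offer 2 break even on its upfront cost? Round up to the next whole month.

Offer 1: monthly rate = 7.7%/12 = 0.0064167; payment = 40,000 × 0.0064167 / (1 − (1+0.0064167)^−72) = €695.48.
Offer 2: at 6.95% the monthly rate is 0.0057917, so the payment is 40,000 × 0.0057917 / (1 − 1.0057917^−72) = €681.00.
Monthly savings = €695.48 − €681.00 = €14.48.
Break-even = €350.00 / €14.48 = 24.17 → 25 months.

25 months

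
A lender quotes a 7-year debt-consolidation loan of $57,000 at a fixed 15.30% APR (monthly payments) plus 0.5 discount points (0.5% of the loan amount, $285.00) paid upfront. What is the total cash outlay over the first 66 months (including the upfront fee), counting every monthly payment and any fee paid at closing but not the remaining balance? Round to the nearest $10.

At 15.30% the monthly rate is 0.0127500, so the payment is 57,000 × 0.0127500 / (1 − 1.0127500^−84) = $1,109.53.
Total outlay = 66 × $1,109.53 + $285.00 = $73,513.98.

$73,510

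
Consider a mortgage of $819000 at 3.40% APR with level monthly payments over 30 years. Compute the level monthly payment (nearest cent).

Monthly rate = 3.4%/12 = 0.0028333; payment = 819,000 × 0.0028333 / (1 − (1+0.0028333)^−360) = $3,632.11.

$3,632.11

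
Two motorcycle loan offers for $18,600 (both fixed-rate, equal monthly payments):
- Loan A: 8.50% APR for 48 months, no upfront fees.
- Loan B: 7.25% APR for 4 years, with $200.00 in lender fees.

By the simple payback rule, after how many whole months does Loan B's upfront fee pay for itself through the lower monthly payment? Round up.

Loan A: at 8.50% the monthly rate is 0.0070833, so the payment is 18,600 × 0.0070833 / (1 − 1.0070833^−48) = $458.46.
Loan B: at 7.25% the monthly rate is 0.0060417, so the payment is 18,600 × 0.0060417 / (1 − 1.0060417^−48) = $447.56.
Monthly savings = $458.46 − $447.56 = $10.90.
Break-even = $200.00 / $10.90 = 18.35 → 19 months.

19 months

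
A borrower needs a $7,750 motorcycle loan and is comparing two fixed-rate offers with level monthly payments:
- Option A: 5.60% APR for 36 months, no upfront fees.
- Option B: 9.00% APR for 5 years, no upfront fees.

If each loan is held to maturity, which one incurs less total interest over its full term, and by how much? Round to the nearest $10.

Option A by $1,220

Option A: monthly rate = 5.6%/12 = 0.0046667; payment = 7,750 × 0.0046667 / (1 − (1+0.0046667)^−36) = $234.37.
Total interest on Option A = 36 × $234.37 − $7,750 = $687.32.
Option B: at 9.00% the monthly rate is 0.0075000, so the payment is 7,750 × 0.0075000 / (1 − 1.0075000^−60) = $160.88.
Total interest on Option B = 60 × $160.88 − $7,750 = $1,902.80.
Option A is lower by $1,215.48.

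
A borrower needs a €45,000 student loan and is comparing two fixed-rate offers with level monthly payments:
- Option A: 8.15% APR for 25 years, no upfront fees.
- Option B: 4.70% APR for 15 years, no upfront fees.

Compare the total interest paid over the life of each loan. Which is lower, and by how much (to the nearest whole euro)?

Option B by €42,745

Option A: at 8.15% the monthly rate is 0.0067917, so the payment is 45,000 × 0.0067917 / (1 − 1.0067917^−300) = €351.80.
Total interest on Option A = 300 × €351.80 − €45,000 = €60,540.00.
Option B: at 4.70% the monthly rate is 0.0039167, so the payment is 45,000 × 0.0039167 / (1 − 1.0039167^−180) = €348.86.
Total interest on Option B = 180 × €348.86 − €45,000 = €17,794.80.
Option B is lower by €42,745.20.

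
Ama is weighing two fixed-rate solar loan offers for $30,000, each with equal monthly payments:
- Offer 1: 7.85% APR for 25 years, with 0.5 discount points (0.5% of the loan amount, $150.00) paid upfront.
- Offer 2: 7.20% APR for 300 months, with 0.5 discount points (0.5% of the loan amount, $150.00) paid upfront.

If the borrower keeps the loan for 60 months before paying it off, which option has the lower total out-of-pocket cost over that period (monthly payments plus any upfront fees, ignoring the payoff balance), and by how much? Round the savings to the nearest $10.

Offer 2 by $760

Offer 1: monthly rate = 7.85%/12 = 0.0065417; payment = 30,000 × 0.0065417 / (1 − (1+0.0065417)^−300) = $228.57.
Offer 2: at 7.20% the monthly rate is 0.0060000, so the payment is 30,000 × 0.0060000 / (1 − 1.0060000^−300) = $215.88.
Over 60 months: Offer 1 costs 60 × $228.57 + $150.00 = $13,864.20; Offer 2 costs 60 × $215.88 + $150.00 = $13,102.80.
Offer 2 is cheaper by $13,864.20 − $13,102.80 = $761.40.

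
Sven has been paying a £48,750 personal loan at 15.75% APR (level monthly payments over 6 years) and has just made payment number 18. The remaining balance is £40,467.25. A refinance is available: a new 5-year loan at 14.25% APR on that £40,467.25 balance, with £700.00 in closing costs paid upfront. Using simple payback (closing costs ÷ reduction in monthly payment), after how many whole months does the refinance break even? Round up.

7 months

Current payment = 48,750 × 15.75%/12 / (1 − (1+0.0131250)^−72) = £1,050.78.
Refinanced payment = 40,467.25 × 0.0118750 / (1 − (1+0.0118750)^−60) = £946.86.
Monthly savings = £1,050.78 − £946.86 = £103.92.
Break-even = £700.00 / £103.92 = 6.74 → 7 months.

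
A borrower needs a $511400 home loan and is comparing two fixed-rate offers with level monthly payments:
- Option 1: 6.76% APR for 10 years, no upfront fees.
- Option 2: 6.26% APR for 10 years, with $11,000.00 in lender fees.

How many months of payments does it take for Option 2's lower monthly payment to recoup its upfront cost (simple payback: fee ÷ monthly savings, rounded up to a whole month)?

85 months

Option 1: monthly rate = 6.76%/12 = 0.0056333; payment = 511,400 × 0.0056333 / (1 − (1+0.0056333)^−120) = $5,874.72.
Option 2: at 6.26% the monthly rate is 0.0052167, so the payment is 511,400 × 0.0052167 / (1 − 1.0052167^−120) = $5,744.59.
Monthly savings = $5,874.72 − $5,744.59 = $130.13.
Break-even = $11,000.00 / $130.13 = 84.53 → 85 months.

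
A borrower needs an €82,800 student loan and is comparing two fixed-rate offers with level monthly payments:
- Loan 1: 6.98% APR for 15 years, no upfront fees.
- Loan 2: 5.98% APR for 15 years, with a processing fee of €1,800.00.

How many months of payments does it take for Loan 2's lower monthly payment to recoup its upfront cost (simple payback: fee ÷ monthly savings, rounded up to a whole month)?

Loan 1: monthly rate = 6.98%/12 = 0.0058167; payment = 82,800 × 0.0058167 / (1 − (1+0.0058167)^−180) = €743.30.
Loan 2: at 5.98% the monthly rate is 0.0049833, so the payment is 82,800 × 0.0049833 / (1 − 1.0049833^−180) = €697.82.
Monthly savings = €743.30 − €697.82 = €45.48.
Break-even = €1,800.00 / €45.48 = 39.58 → 40 months.

40 months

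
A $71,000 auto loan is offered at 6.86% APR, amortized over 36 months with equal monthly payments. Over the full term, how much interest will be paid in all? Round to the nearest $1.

Monthly rate = 6.86%/12 = 0.0057167; payment = 71,000 × 0.0057167 / (1 − (1+0.0057167)^−36) = $2,187.73.
Total paid = 36 × $2,187.73 = $78,758.28; interest = $78,758.28 − $71,000 = $7,758.28.

$7,758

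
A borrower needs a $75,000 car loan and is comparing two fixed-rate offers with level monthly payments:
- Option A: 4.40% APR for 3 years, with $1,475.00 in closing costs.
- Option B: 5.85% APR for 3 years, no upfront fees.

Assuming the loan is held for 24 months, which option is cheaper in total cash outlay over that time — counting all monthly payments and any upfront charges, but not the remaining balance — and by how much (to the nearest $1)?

Option B by $302

Option A: monthly rate = 4.4%/12 = 0.0036667; payment = 75,000 × 0.0036667 / (1 − (1+0.0036667)^−36) = $2,227.67.
Option B: at 5.85% the monthly rate is 0.0048750, so the payment is 75,000 × 0.0048750 / (1 − 1.0048750^−36) = $2,276.55.
Over 24 months: Option A costs 24 × $2,227.67 + $1,475.00 = $54,939.08; Option B costs 24 × $2,276.55 = $54,637.20.
Option B is cheaper by $54,939.08 − $54,637.20 = $301.88.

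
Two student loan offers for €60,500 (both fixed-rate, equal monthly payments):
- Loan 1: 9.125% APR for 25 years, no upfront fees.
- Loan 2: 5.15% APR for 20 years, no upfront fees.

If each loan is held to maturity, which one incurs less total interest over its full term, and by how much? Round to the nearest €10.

Loan 2 by €56,840

Loan 1: monthly rate = 9.125%/12 = 0.0076042; payment = 60,500 × 0.0076042 / (1 − (1+0.0076042)^−300) = €512.90.
Total interest on Loan 1 = 300 × €512.90 − €60,500 = €93,370.00.
Loan 2: monthly rate = 5.15%/12 = 0.0042917; payment = 60,500 × 0.0042917 / (1 − (1+0.0042917)^−240) = €404.30.
Total interest on Loan 2 = 240 × €404.30 − €60,500 = €36,532.00.
Loan 2 is lower by €56,838.00.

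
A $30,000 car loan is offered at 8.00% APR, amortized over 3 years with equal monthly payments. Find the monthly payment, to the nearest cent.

At 8.00% the monthly rate is 0.0066667, so the payment is 30,000 × 0.0066667 / (1 − 1.0066667^−36) = $940.09.

$940.09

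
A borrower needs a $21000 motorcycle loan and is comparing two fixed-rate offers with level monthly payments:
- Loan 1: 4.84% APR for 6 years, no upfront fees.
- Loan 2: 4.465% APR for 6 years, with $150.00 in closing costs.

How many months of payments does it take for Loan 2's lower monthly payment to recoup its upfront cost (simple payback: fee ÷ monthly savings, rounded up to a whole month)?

42 months

Loan 1: at 4.84% the monthly rate is 0.0040333, so the payment is 21,000 × 0.0040333 / (1 − 1.0040333^−72) = $336.65.
Loan 2: monthly rate = 4.465%/12 = 0.0037208; payment = 21,000 × 0.0037208 / (1 − (1+0.0037208)^−72) = $333.02.
Monthly savings = $336.65 − $333.02 = $3.63.
Break-even = $150.00 / $3.63 = 41.32 → 42 months.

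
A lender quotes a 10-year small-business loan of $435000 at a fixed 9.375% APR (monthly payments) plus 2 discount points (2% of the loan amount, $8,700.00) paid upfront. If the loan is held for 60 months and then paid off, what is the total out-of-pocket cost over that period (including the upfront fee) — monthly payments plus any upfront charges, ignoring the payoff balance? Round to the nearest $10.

At 9.375% the monthly rate is 0.0078125, so the payment is 435,000 × 0.0078125 / (1 − 1.0078125^−120) = $5,599.07.
Total outlay = 60 × $5,599.07 + $8,700.00 = $344,644.20.

$344,640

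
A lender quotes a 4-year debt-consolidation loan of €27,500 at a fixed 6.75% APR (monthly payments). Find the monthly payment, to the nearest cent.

At 6.75% the monthly rate is 0.0056250, so the payment is 27,500 × 0.0056250 / (1 − 1.0056250^−48) = €655.34.

€655.34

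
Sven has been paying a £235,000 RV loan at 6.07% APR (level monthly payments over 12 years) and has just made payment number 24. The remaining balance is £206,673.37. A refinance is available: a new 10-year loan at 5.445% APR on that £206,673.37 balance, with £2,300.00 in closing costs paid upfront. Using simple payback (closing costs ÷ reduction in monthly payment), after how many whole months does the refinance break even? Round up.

36 months

Current payment = 235,000 × 6.07%/12 / (1 − (1+0.0050583)^−144) = £2,301.77.
Refinanced payment = 206,673.37 × 0.0045375 / (1 − (1+0.0045375)^−120) = £2,237.32.
Monthly savings = £2,301.77 − £2,237.32 = £64.45.
Break-even = £2,300.00 / £64.45 = 35.69 → 36 months.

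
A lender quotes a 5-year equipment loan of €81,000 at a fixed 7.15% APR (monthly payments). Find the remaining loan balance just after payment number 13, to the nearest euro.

€65,813

With monthly rate i = 7.15%/12 = 0.0059583, the balance after k of n payments is P · [(1+i)^n − (1+i)^k] / [(1+i)^n − 1].
(1+0.0059583)^60 = 1.42823463 and (1+0.0059583)^13 = 1.08028888, so the balance is 81,000 × (1.42823463 − 1.08028888) / (1.42823463 − 1) = €65,813.47.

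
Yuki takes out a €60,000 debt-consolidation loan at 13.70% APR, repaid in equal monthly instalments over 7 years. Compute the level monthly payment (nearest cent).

€1,114.48

At 13.70% the monthly rate is 0.0114167, so the payment is 60,000 × 0.0114167 / (1 − 1.0114167^−84) = €1,114.48.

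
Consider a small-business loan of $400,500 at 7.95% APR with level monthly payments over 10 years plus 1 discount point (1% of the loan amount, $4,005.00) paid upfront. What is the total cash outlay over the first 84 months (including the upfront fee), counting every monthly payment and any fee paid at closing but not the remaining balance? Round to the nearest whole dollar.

At 7.95% the monthly rate is 0.0066250, so the payment is 400,500 × 0.0066250 / (1 − 1.0066250^−120) = $4,848.60.
Total outlay = 84 × $4,848.60 + $4,005.00 = $411,287.40.

$411,287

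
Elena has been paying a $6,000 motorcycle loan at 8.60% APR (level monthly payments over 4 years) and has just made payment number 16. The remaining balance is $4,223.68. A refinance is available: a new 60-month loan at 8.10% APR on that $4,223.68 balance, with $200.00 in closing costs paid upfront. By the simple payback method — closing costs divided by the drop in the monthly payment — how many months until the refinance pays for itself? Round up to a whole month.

Current payment = 6,000 × 8.6%/12 / (1 − (1+0.0071667)^−48) = $148.17.
Refinanced payment = 4,223.68 × 0.0067500 / (1 − (1+0.0067500)^−60) = $85.84.
Monthly savings = $148.17 − $85.84 = $62.33.
Break-even = $200.00 / $62.33 = 3.21 → 4 months.

4 months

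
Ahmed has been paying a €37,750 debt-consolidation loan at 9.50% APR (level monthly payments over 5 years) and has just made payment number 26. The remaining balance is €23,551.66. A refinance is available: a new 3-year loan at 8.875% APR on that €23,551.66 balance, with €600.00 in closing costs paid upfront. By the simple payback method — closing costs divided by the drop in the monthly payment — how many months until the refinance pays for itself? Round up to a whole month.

Current payment = 37,750 × 9.5%/12 / (1 − (1+0.0079167)^−60) = €792.82.
Refinanced payment = 23,551.66 × 0.0073958 / (1 − (1+0.0073958)^−36) = €747.57.
Monthly savings = €792.82 − €747.57 = €45.25.
Break-even = €600.00 / €45.25 = 13.26 → 14 months.

14 months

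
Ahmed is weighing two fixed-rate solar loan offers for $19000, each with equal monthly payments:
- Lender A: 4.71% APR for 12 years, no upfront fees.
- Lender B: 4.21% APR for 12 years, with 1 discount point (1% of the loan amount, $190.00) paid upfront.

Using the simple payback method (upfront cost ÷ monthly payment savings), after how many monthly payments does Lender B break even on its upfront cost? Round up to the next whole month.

Lender A: at 4.71% the monthly rate is 0.0039250, so the payment is 19,000 × 0.0039250 / (1 − 1.0039250^−144) = $172.98.
Lender B: monthly rate = 4.21%/12 = 0.0035083; payment = 19,000 × 0.0035083 / (1 − (1+0.0035083)^−144) = $168.29.
Monthly savings = $172.98 − $168.29 = $4.69.
Break-even = $190.00 / $4.69 = 40.51 → 41 months.

41 months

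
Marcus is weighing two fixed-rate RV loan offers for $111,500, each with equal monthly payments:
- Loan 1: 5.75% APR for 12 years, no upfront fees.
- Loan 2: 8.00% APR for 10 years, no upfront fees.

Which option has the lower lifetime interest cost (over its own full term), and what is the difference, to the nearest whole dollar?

Loan 1 by $7,723

Loan 1: monthly rate = 5.75%/12 = 0.0047917; payment = 111,500 × 0.0047917 / (1 − (1+0.0047917)^−144) = $1,073.70.
Total interest on Loan 1 = 144 × $1,073.70 − $111,500 = $43,112.80.
Loan 2: at 8.00% the monthly rate is 0.0066667, so the payment is 111,500 × 0.0066667 / (1 − 1.0066667^−120) = $1,352.80.
Total interest on Loan 2 = 120 × $1,352.80 − $111,500 = $50,836.00.
Loan 1 is lower by $7,723.20.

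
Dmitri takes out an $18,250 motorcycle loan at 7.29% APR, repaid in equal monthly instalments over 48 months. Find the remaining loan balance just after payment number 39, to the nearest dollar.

With monthly rate i = 7.29%/12 = 0.0060750, the balance after k of n payments is P · [(1+i)^n − (1+i)^k] / [(1+i)^n − 1].
(1+0.0060750)^48 = 1.33738717 and (1+0.0060750)^39 = 1.26643801, so the balance is 18,250 × (1.33738717 − 1.26643801) / (1.33738717 − 1) = $3,837.79.

$3,838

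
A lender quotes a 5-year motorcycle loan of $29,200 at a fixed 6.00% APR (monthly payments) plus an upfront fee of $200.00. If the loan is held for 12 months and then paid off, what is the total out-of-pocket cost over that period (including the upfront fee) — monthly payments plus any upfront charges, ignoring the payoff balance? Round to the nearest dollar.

Monthly rate = 6%/12 = 0.0050000; payment = 29,200 × 0.0050000 / (1 − (1+0.0050000)^−60) = $564.52.
Total outlay = 12 × $564.52 + $200.00 = $6,974.24.

$6,974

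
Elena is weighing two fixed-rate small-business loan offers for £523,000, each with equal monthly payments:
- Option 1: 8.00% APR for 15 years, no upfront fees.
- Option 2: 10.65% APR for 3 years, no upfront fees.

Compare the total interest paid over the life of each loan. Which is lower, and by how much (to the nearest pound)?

Option 2 by £286,362

Option 1: at 8.00% the monthly rate is 0.0066667, so the payment is 523,000 × 0.0066667 / (1 − 1.0066667^−180) = £4,998.06.
Total interest on Option 1 = 180 × £4,998.06 − £523,000 = £376,650.80.
Option 2: at 10.65% the monthly rate is 0.0088750, so the payment is 523,000 × 0.0088750 / (1 − 1.0088750^−36) = £17,035.79.
Total interest on Option 2 = 36 × £17,035.79 − £523,000 = £90,288.44.
Option 2 is lower by £286,362.36.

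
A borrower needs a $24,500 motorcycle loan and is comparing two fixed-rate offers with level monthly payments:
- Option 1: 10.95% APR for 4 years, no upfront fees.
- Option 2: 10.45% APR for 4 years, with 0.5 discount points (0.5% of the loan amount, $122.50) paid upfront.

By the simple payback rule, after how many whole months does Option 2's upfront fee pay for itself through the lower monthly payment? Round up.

21 months

Option 1: monthly rate = 10.95%/12 = 0.0091250; payment = 24,500 × 0.0091250 / (1 − (1+0.0091250)^−48) = $632.62.
Option 2: at 10.45% the monthly rate is 0.0087083, so the payment is 24,500 × 0.0087083 / (1 − 1.0087083^−48) = $626.69.
Monthly savings = $632.62 − $626.69 = $5.93.
Break-even = $122.50 / $5.93 = 20.66 → 21 months.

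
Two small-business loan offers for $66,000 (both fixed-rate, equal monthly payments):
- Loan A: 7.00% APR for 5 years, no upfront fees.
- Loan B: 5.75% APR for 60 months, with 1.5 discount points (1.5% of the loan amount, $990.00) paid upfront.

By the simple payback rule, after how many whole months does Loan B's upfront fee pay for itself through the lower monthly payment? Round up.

26 months

Loan A: at 7.00% the monthly rate is 0.0058333, so the payment is 66,000 × 0.0058333 / (1 − 1.0058333^−60) = $1,306.88.
Loan B: at 5.75% the monthly rate is 0.0047917, so the payment is 66,000 × 0.0047917 / (1 − 1.0047917^−60) = $1,268.31.
Monthly savings = $1,306.88 − $1,268.31 = $38.57.
Break-even = $990.00 / $38.57 = 25.67 → 26 months.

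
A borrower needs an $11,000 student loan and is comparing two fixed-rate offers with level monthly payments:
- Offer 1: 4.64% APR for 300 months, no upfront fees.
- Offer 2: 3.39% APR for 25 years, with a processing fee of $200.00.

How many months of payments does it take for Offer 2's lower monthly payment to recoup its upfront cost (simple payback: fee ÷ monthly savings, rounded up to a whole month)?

27 months

Offer 1: monthly rate = 4.64%/12 = 0.0038667; payment = 11,000 × 0.0038667 / (1 − (1+0.0038667)^−300) = $62.02.
Offer 2: monthly rate = 3.39%/12 = 0.0028250; payment = 11,000 × 0.0028250 / (1 − (1+0.0028250)^−300) = $54.42.
Monthly savings = $62.02 − $54.42 = $7.60.
Break-even = $200.00 / $7.60 = 26.32 → 27 months.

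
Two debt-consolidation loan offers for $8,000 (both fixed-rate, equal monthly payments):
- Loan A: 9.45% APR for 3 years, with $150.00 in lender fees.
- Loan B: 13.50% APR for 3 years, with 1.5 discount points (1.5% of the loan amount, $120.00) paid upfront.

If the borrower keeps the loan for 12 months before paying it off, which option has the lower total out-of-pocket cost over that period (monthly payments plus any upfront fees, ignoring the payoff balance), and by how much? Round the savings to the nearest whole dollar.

Loan A by $155

Loan A: at 9.45% the monthly rate is 0.0078750, so the payment is 8,000 × 0.0078750 / (1 − 1.0078750^−36) = $256.08.
Loan B: monthly rate = 13.5%/12 = 0.0112500; payment = 8,000 × 0.0112500 / (1 − (1+0.0112500)^−36) = $271.48.
Over 12 months: Loan A costs 12 × $256.08 + $150.00 = $3,222.96; Loan B costs 12 × $271.48 + $120.00 = $3,377.76.
Loan A is cheaper by $3,377.76 − $3,222.96 = $154.80.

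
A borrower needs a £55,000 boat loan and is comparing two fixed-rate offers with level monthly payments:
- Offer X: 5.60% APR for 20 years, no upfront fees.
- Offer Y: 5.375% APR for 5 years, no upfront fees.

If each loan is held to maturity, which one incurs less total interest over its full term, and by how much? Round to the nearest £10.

Offer Y by £28,700

Offer X: monthly rate = 5.6%/12 = 0.0046667; payment = 55,000 × 0.0046667 / (1 − (1+0.0046667)^−240) = £381.45.
Total interest on Offer X = 240 × £381.45 − £55,000 = £36,548.00.
Offer Y: at 5.375% the monthly rate is 0.0044792, so the payment is 55,000 × 0.0044792 / (1 − 1.0044792^−60) = £1,047.39.
Total interest on Offer Y = 60 × £1,047.39 − £55,000 = £7,843.40.
Offer Y is lower by £28,704.60.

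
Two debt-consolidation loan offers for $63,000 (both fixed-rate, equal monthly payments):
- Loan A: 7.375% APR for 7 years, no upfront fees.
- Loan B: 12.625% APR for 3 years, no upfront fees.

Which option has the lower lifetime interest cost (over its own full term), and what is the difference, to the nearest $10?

Loan A: monthly rate = 7.375%/12 = 0.0061458; payment = 63,000 × 0.0061458 / (1 − (1+0.0061458)^−84) = $962.43.
Total interest on Loan A = 84 × $962.43 − $63,000 = $17,844.12.
Loan B: monthly rate = 12.625%/12 = 0.0105208; payment = 63,000 × 0.0105208 / (1 − (1+0.0105208)^−36) = $2,111.36.
Total interest on Loan B = 36 × $2,111.36 − $63,000 = $13,008.96.
Loan B is lower by $4,835.16.

Loan B by $4,840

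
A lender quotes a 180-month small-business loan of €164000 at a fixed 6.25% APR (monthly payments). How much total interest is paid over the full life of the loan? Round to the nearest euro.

€89,111

Monthly rate = 6.25%/12 = 0.0052083; payment = 164,000 × 0.0052083 / (1 − (1+0.0052083)^−180) = €1,406.17.
Total paid = 180 × €1,406.17 = €253,110.60; interest = €253,110.60 − €164,000 = €89,110.60.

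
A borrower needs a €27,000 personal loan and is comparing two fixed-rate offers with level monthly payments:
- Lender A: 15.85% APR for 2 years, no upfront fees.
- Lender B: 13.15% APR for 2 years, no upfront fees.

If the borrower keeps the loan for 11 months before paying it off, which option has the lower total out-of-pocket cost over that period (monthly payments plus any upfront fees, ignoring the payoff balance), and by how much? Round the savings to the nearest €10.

Lender A: monthly rate = 15.85%/12 = 0.0132083; payment = 27,000 × 0.0132083 / (1 − (1+0.0132083)^−24) = €1,320.07.
Lender B: monthly rate = 13.15%/12 = 0.0109583; payment = 27,000 × 0.0109583 / (1 − (1+0.0109583)^−24) = €1,285.53.
Over 11 months: Lender A costs 11 × €1,320.07 = €14,520.77; Lender B costs 11 × €1,285.53 = €14,140.83.
Lender B is cheaper by €14,520.77 − €14,140.83 = €379.94.

Lender B by €380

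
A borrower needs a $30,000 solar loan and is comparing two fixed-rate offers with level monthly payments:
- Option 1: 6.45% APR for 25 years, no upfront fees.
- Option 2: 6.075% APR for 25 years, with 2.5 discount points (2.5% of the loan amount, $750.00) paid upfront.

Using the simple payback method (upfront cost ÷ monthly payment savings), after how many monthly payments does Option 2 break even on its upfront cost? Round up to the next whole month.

108 months

Option 1: at 6.45% the monthly rate is 0.0053750, so the payment is 30,000 × 0.0053750 / (1 − 1.0053750^−300) = $201.63.
Option 2: monthly rate = 6.075%/12 = 0.0050625; payment = 30,000 × 0.0050625 / (1 − (1+0.0050625)^−300) = $194.67.
Monthly savings = $201.63 − $194.67 = $6.96.
Break-even = $750.00 / $6.96 = 107.76 → 108 months.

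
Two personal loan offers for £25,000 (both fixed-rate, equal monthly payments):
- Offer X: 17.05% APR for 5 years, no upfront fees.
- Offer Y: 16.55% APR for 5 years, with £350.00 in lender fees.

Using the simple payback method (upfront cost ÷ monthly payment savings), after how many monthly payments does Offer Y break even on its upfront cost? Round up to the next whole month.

53 months

Offer X: at 17.05% the monthly rate is 0.0142083, so the payment is 25,000 × 0.0142083 / (1 − 1.0142083^−60) = £621.99.
Offer Y: at 16.55% the monthly rate is 0.0137917, so the payment is 25,000 × 0.0137917 / (1 − 1.0137917^−60) = £615.28.
Monthly savings = £621.99 − £615.28 = £6.71.
Break-even = £350.00 / £6.71 = 52.16 → 53 months.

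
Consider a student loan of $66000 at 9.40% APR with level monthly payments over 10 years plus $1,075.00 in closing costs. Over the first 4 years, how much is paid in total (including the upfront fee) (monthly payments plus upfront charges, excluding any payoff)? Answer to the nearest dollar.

$41,895

Monthly rate = 9.4%/12 = 0.0078333; payment = 66,000 × 0.0078333 / (1 − (1+0.0078333)^−120) = $850.41.
Total outlay = 48 × $850.41 + $1,075.00 = $41,894.68.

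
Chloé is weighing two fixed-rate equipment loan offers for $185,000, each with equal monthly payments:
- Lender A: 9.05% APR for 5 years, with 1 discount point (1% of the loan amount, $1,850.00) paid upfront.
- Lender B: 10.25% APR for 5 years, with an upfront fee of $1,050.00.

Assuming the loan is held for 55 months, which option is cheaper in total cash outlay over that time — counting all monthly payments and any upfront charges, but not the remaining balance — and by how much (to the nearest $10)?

Lender A: at 9.05% the monthly rate is 0.0075417, so the payment is 185,000 × 0.0075417 / (1 − 1.0075417^−60) = $3,844.79.
Lender B: at 10.25% the monthly rate is 0.0085417, so the payment is 185,000 × 0.0085417 / (1 − 1.0085417^−60) = $3,953.50.
Over 55 months: Lender A costs 55 × $3,844.79 + $1,850.00 = $213,313.45; Lender B costs 55 × $3,953.50 + $1,050.00 = $218,492.50.
Lender A is cheaper by $218,492.50 − $213,313.45 = $5,179.05.

Lender A by $5,180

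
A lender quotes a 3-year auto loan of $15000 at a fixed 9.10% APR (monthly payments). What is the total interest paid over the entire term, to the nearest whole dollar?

At 9.10% the monthly rate is 0.0075833, so the payment is 15,000 × 0.0075833 / (1 − 1.0075833^−36) = $477.69.
Total paid = 36 × $477.69 = $17,196.84; interest = $17,196.84 − $15,000 = $2,196.84.

$2,197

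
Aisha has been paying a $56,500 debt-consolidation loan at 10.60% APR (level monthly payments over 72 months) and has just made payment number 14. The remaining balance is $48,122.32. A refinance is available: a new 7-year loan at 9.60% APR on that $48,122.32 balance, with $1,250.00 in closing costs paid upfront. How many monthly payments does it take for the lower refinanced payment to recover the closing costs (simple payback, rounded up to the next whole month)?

Current payment = 56,500 × 10.6%/12 / (1 − (1+0.0088333)^−72) = $1,063.89.
Refinanced payment = 48,122.32 × 0.0080000 / (1 − (1+0.0080000)^−84) = $788.98.
Monthly savings = $1,063.89 − $788.98 = $274.91.
Break-even = $1,250.00 / $274.91 = 4.55 → 5 months.

5 months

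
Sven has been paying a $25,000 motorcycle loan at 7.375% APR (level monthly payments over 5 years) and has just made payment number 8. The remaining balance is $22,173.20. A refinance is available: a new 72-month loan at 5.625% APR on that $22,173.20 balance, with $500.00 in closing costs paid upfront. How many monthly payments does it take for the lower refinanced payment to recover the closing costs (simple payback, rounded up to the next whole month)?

4 months

Current payment = 25,000 × 7.375%/12 / (1 − (1+0.0061458)^−60) = $499.47.
Refinanced payment = 22,173.20 × 0.0046875 / (1 − (1+0.0046875)^−72) = $363.56.
Monthly savings = $499.47 − $363.56 = $135.91.
Break-even = $500.00 / $135.91 = 3.68 → 4 months.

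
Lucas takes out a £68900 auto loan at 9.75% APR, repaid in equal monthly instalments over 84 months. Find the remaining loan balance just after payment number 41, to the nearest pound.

£41,050

With monthly rate i = 9.75%/12 = 0.0081250, the balance after k of n payments is P · [(1+i)^n − (1+i)^k] / [(1+i)^n − 1].
(1+0.0081250)^84 = 1.97336907 and (1+0.0081250)^41 = 1.39344482, so the balance is 68,900 × (1.97336907 − 1.39344482) / (1.97336907 − 1) = £41,049.98.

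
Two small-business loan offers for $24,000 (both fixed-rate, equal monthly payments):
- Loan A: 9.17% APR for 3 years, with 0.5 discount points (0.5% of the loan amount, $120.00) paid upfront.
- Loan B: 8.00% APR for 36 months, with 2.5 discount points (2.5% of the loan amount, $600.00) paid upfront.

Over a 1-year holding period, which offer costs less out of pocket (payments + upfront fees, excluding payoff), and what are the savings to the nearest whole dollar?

Loan A by $324

Loan A: monthly rate = 9.17%/12 = 0.0076417; payment = 24,000 × 0.0076417 / (1 − (1+0.0076417)^−36) = $765.09.
Loan B: monthly rate = 8%/12 = 0.0066667; payment = 24,000 × 0.0066667 / (1 − (1+0.0066667)^−36) = $752.07.
Over 12 months: Loan A costs 12 × $765.09 + $120.00 = $9,301.08; Loan B costs 12 × $752.07 + $600.00 = $9,624.84.
Loan A is cheaper by $9,624.84 − $9,301.08 = $323.76.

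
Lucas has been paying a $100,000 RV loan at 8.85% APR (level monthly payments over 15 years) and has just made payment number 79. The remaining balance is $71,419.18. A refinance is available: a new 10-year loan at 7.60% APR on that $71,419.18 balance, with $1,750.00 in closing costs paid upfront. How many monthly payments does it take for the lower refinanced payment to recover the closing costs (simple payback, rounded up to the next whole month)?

Current payment = 100,000 × 8.85%/12 / (1 − (1+0.0073750)^−180) = $1,005.36.
Refinanced payment = 71,419.18 × 0.0063333 / (1 − (1+0.0063333)^−120) = $851.49.
Monthly savings = $1,005.36 − $851.49 = $153.87.
Break-even = $1,750.00 / $153.87 = 11.37 → 12 months.

12 months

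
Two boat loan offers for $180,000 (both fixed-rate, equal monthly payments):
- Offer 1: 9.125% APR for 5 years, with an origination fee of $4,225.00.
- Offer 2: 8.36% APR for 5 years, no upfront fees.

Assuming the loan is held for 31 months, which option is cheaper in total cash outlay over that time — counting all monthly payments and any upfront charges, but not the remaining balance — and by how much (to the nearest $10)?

Offer 2 by $6,290

Offer 1: at 9.125% the monthly rate is 0.0076042, so the payment is 180,000 × 0.0076042 / (1 − 1.0076042^−60) = $3,747.43.
Offer 2: at 8.36% the monthly rate is 0.0069667, so the payment is 180,000 × 0.0069667 / (1 − 1.0069667^−60) = $3,680.84.
Over 31 months: Offer 1 costs 31 × $3,747.43 + $4,225.00 = $120,395.33; Offer 2 costs 31 × $3,680.84 = $114,106.04.
Offer 2 is cheaper by $120,395.33 − $114,106.04 = $6,289.29.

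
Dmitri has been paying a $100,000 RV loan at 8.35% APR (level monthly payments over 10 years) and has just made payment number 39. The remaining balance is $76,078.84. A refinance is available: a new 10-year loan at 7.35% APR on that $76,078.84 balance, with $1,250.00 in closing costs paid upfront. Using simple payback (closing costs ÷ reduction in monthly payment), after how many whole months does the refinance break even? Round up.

Current payment = 100,000 × 8.35%/12 / (1 − (1+0.0069583)^−120) = $1,231.85.
Refinanced payment = 76,078.84 × 0.0061250 / (1 − (1+0.0061250)^−120) = $897.12.
Monthly savings = $1,231.85 − $897.12 = $334.73.
Break-even = $1,250.00 / $334.73 = 3.73 → 4 months.

4 months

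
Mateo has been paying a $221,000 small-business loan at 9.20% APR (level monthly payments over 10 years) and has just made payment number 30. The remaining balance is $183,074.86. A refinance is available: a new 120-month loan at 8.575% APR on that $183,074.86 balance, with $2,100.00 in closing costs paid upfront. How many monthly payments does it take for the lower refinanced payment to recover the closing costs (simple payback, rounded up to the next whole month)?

Current payment = 221,000 × 9.2%/12 / (1 − (1+0.0076667)^−120) = $2,823.51.
Refinanced payment = 183,074.86 × 0.0071458 / (1 − (1+0.0071458)^−120) = $2,277.22.
Monthly savings = $2,823.51 − $2,277.22 = $546.29.
Break-even = $2,100.00 / $546.29 = 3.84 → 4 months.

4 months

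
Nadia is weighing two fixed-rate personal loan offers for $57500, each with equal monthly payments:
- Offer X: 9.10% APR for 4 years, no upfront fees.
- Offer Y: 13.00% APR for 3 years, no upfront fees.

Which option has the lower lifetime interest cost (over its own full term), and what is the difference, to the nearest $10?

Offer X by $930

Offer X: monthly rate = 9.1%/12 = 0.0075833; payment = 57,500 × 0.0075833 / (1 − (1+0.0075833)^−48) = $1,433.62.
Total interest on Offer X = 48 × $1,433.62 − $57,500 = $11,313.76.
Offer Y: monthly rate = 13%/12 = 0.0108333; payment = 57,500 × 0.0108333 / (1 − (1+0.0108333)^−36) = $1,937.40.
Total interest on Offer Y = 36 × $1,937.40 − $57,500 = $12,246.40.
Offer X is lower by $932.64.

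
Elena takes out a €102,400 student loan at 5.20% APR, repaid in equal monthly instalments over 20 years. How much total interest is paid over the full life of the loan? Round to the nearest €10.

€62,520

Monthly rate = 5.2%/12 = 0.0043333; payment = 102,400 × 0.0043333 / (1 − (1+0.0043333)^−240) = €687.16.
Total paid = 240 × €687.16 = €164,918.40; interest = €164,918.40 − €102,400 = €62,518.40.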